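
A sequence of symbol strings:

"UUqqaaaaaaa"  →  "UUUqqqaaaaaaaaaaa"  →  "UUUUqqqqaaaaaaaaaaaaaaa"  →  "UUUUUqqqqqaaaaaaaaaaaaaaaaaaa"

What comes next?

UUUUUUqqqqqqaaaaaaaaaaaaaaaaaaaaaaa

Each string has the form U^{n} q^{n} a^{4n-1}, where the shown terms are n = 2, 3, 4, 5.
Setting n = 6 gives 6, 6, 23 characters in each block.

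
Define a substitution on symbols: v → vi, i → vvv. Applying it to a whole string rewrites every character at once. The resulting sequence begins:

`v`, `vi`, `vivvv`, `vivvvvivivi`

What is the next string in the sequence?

vivvvvivivivivvvvivvvvivvv

Rewriting each symbol of vivvvvivivi: v→vi, i→vvv, v→vi, v→vi, v→vi, v→vi, i→vvv, v→vi, i→vvv, v→vi, i→vvv, which concatenates to vi vvv vi vi vi vi vvv vi vvv vi vvv.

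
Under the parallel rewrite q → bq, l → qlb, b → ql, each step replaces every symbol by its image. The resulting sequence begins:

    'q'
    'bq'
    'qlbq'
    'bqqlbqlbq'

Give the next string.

Apply φ to bqqlbqlbq symbol by symbol: b→ql, q→bq, q→bq, l→qlb, b→ql, q→bq, l→qlb, b→ql, q→bq; joined: ql bq bq qlb ql bq qlb ql bq.

qlbqbqqlbqlbqqlbqlbq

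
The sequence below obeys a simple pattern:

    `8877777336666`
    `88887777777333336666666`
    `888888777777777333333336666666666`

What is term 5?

88888888887777777777777333333333333336666666666666666

Term n consists of 2n 8's, followed by 2n+3 7's, followed by 3n-1 3's, followed by 3n+1 6's (n = 1, 2, …).
For term 5, n = 5, so the run lengths are 10, 13, 14, 16.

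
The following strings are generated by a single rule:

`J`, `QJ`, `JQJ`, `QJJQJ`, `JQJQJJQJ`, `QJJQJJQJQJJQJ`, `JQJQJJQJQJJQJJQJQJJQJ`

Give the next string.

QJJQJJQJQJJQJJQJQJJQJQJJQJJQJQJJQJ

From term 3 onward, concatenate the second-to-last term with the last: J·QJ = JQJ, QJ·JQJ = QJJQJ, …
The next term joins QJJQJJQJQJJQJ and JQJQJJQJQJJQJJQJQJJQJ.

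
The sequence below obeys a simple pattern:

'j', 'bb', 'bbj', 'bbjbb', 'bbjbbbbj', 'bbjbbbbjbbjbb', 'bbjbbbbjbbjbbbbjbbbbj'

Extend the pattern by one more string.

bbjbbbbjbbjbbbbjbbbbjbbjbbbbjbbjbb

Each term (from the third on) is the previous term followed by the one before it: term 3 = bb·j = bbj.
The next term joins bbjbbbbjbbjbbbbjbbbbj and bbjbbbbjbbjbb.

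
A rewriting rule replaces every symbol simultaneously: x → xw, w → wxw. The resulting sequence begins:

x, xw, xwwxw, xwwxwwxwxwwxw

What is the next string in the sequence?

Rewriting the 13 symbols of xwwxwwxwxwwxw one by one yields xw wxw wxw xw wxw wxw xw wxw xw wxw wxw xw wxw; concatenated:

xwwxwwxwxwwxwwxwxwwxwxwwxwwxwxwwxw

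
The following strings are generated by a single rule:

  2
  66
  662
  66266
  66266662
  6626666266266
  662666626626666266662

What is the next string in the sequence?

This is a Fibonacci-style word recurrence s(k) = s(k−1)·s(k−2): e.g. 66·2 = 662.
Continuing: 662666626626666266662 · 6626666266266 gives term 8.

6626666266266662666626626666266266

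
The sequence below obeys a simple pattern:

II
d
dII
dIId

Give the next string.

Each term (from the third on) is the previous term followed by the one before it: term 3 = d·II = dII.
Continuing: dIId · dII gives term 5.

dIIddII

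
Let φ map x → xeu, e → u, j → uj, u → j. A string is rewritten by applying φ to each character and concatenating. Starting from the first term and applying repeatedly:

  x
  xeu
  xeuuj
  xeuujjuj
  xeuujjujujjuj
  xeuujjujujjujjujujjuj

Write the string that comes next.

xeuujjujujjujjujujjujujjujjujujjuj

Applying the rule to each of the 21 symbols of xeuujjujujjujjujujjuj gives the pieces xeu u j j uj uj j uj j uj uj j uj uj j uj j uj uj j uj, which concatenate to the answer.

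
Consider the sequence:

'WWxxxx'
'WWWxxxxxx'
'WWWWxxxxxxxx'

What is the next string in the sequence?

Term n consists of n W's, followed by 2n x's, where the shown terms are n = 2, 3, 4.
For the next term, n = 5, so the run lengths are 5, 10.

WWWWWxxxxxxxxxx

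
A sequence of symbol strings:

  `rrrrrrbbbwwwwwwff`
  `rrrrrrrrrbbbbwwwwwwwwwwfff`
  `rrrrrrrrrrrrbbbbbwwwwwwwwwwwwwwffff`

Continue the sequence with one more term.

The n-th term is 3n+3 r's then n+2 b's then 4n+2 w's then n+1 f's (n = 1, 2, …).
For the next term, n = 4, so the run lengths are 15, 6, 18, 5.

rrrrrrrrrrrrrrrbbbbbbwwwwwwwwwwwwwwwwwwfffff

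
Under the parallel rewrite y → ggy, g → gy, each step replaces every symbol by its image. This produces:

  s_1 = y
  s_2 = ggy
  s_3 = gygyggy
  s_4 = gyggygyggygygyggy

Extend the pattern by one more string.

Rewriting the 17 symbols of gyggygyggygygyggy one by one yields gy ggy gy gy ggy gy ggy gy gy ggy gy ggy gy ggy gy gy ggy; concatenated:

gyggygygyggygyggygygyggygyggygyggygygyggy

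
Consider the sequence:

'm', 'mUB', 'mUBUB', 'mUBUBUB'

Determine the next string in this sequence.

The strings grow by a fixed suffix UB each time.
Applying this once more to mUBUBUB:

mUBUBUBUB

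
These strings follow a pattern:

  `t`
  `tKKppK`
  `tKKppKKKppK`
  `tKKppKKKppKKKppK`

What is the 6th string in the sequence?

tKKppKKKppKKKppKKKppKKKppK

Each term is the previous one with KKppK appended.
From tKKppKKKppKKKppK, 2 further steps: tKKppKKKppKKKppK → tKKppKKKppKKKppKKKppK → (answer).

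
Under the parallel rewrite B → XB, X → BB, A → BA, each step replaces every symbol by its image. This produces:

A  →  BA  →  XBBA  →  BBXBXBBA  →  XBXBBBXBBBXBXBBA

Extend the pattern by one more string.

Rewriting the 16 symbols of XBXBBBXBBBXBXBBA one by one yields BB XB BB XB XB XB BB XB XB XB BB XB BB XB XB BA; concatenated:

BBXBBBXBXBXBBBXBXBXBBBXBBBXBXBBA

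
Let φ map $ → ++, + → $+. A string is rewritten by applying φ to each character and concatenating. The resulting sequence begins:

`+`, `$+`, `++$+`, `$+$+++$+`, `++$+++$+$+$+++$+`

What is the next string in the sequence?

$+$+++$+$+$+++$+++$+++$+$+$+++$+

Replace each of the 16 characters of ++$+++$+$+$+++$+ in place — $+ $+ ++ $+ $+ $+ ++ $+ ++ $+ ++ $+ $+ $+ ++ $+ — and concatenate.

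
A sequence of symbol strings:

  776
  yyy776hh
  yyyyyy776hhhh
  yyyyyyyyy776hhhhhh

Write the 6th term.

yyyyyyyyyyyyyyy776hhhhhhhhhh

Every step adds yyy to the front and hh to the end of the previous string.
From yyyyyyyyy776hhhhhh, 2 further steps: yyyyyyyyy776hhhhhh → yyyyyyyyyyyy776hhhhhhhh → (answer).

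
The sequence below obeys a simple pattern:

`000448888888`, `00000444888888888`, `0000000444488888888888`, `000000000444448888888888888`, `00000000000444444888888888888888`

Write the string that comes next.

Term n consists of 2n-1 0's, followed by n 4's, followed by 2n+3 8's, where the shown terms are n = 2, 3, 4, 5, 6.
For the next term, n = 7, so the run lengths are 13, 7, 17.

0000000000000444444488888888888888888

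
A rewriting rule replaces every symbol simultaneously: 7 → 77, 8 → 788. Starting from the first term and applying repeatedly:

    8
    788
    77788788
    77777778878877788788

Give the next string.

777777777777777887887778878877777778878877788788

φ(77777778878877788788) expands symbol-by-symbol to 77 77 77 77 77 77 77 788 788 77 788 788 77 77 77 788 788 77 788 788; joining the 20 pieces gives the next term.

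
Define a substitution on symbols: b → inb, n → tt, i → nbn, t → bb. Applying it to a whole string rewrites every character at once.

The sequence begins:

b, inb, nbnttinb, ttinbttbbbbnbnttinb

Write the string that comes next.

Rewriting the 19 symbols of ttinbttbbbbnbnttinb one by one yields bb bb nbn tt inb bb bb inb inb inb inb tt inb tt bb bb nbn tt inb; concatenated:

bbbbnbnttinbbbbbinbinbinbinbttinbttbbbbnbnttinb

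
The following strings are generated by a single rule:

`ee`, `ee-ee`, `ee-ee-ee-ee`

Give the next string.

ee-ee-ee-ee-ee-ee-ee-ee

s(k+1) = s(k)·-·s(k) — each term doubles the last with '-' between the halves.
One more doubling of ee-ee-ee-ee gives the answer.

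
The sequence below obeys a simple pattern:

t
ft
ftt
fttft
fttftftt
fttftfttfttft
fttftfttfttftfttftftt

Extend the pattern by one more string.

fttftfttfttftfttftfttfttftfttfttft

Each term (from the third on) is the previous term followed by the one before it: term 3 = ft·t = ftt.
The next term joins fttftfttfttftfttftftt and fttftfttfttft.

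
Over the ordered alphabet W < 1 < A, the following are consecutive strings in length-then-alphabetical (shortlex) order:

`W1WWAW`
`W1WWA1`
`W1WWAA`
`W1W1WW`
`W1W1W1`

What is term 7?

W1W11W

Advancing 2 positions from W1W1W1 through W1W1W1 → W1W1WA reaches term 7.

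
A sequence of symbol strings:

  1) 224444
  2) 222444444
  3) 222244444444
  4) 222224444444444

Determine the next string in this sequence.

222222444444444444

The n-th term is n 2's then 2n 4's, where the shown terms are n = 2, 3, 4, 5.
Setting n = 6 gives 6, 12 characters in each block.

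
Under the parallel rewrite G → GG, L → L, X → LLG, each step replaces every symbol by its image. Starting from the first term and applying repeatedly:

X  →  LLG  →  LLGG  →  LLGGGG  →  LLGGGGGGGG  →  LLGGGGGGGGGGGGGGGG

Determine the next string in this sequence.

Rewriting the 18 symbols of LLGGGGGGGGGGGGGGGG one by one yields L L GG GG GG GG GG GG GG GG GG GG GG GG GG GG GG GG; concatenated:

LLGGGGGGGGGGGGGGGGGGGGGGGGGGGGGGGG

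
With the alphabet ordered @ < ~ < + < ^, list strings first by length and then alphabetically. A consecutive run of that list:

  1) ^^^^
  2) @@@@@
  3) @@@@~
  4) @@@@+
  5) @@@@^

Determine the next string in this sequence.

@@@~@

The successor of @@@@^ increments the rightmost position that isn't already ^ and resets every position after it to @.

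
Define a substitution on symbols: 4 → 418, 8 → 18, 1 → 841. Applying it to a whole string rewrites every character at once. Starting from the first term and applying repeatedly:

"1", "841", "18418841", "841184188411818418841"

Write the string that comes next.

Applying the rule to each of the 21 symbols of 841184188411818418841 gives the pieces 18 418 841 841 18 418 841 18 18 418 841 841 18 841 18 418 841 18 18 418 841, which concatenate to the answer.

1841884184118418841181841884184118841184188411818418841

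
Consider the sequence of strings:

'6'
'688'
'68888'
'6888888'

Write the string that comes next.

Each term is the previous one with 88 appended.
One more step from 6888888 gives the answer.

688888888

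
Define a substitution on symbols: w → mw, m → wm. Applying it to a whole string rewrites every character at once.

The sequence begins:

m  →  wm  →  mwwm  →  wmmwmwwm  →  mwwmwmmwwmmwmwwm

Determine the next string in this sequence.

φ(mwwmwmmwwmmwmwwm) expands symbol-by-symbol to wm mw mw wm mw wm wm mw mw wm wm mw wm mw mw wm; joining the 16 pieces gives the next term.

wmmwmwwmmwwmwmmwmwwmwmmwwmmwmwwm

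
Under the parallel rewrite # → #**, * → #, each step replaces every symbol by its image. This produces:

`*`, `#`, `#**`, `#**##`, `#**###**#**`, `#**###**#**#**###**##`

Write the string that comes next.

#**###**#**#**###**###**###**#**#**###**#**

φ(#**###**#**#**###**##) expands symbol-by-symbol to #** # # #** #** #** # # #** # # #** # # #** #** #** # # #** #**; joining the 21 pieces gives the next term.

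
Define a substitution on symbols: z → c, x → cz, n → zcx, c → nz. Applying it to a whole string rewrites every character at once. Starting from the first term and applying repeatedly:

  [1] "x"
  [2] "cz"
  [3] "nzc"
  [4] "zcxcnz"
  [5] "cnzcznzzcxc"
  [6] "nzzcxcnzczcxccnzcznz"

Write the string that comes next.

Rewriting the 20 symbols of nzzcxcnzczcxccnzcznz one by one yields zcx c c nz cz nz zcx c nz c nz cz nz nz zcx c nz c zcx c; concatenated:

zcxccnzcznzzcxcnzcnzcznznzzcxcnzczcxc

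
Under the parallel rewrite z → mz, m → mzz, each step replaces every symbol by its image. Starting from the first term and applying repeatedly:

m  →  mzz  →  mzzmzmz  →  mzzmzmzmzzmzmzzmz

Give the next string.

Rewriting the 17 symbols of mzzmzmzmzzmzmzzmz one by one yields mzz mz mz mzz mz mzz mz mzz mz mz mzz mz mzz mz mz mzz mz; concatenated:

mzzmzmzmzzmzmzzmzmzzmzmzmzzmzmzzmzmzmzzmz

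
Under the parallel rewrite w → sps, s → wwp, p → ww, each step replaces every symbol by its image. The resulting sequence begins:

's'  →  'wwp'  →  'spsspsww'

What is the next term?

Rewriting each symbol of spsspsww: s→wwp, p→ww, s→wwp, s→wwp, p→ww, s→wwp, w→sps, w→sps, which concatenates to wwp ww wwp wwp ww wwp sps sps.

wwpwwwwpwwpwwwwpspssps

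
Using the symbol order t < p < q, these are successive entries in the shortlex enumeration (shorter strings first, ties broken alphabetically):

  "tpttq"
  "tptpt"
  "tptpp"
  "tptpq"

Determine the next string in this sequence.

tptqt

The successor of tptpq increments the rightmost position that isn't already q and resets every position after it to t.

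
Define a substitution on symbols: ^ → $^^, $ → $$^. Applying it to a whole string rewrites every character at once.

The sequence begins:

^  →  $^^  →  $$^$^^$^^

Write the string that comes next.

Apply φ to $$^$^^$^^ symbol by symbol: $→$$^, $→$$^, ^→$^^, $→$$^, ^→$^^, ^→$^^, $→$$^, ^→$^^, ^→$^^; joined: $$^ $$^ $^^ $$^ $^^ $^^ $$^ $^^ $^^.

$$^$$^$^^$$^$^^$^^$$^$^^$^^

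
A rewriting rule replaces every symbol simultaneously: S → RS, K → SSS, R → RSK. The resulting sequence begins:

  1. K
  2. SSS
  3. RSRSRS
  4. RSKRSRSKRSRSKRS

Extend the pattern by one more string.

RSKRSSSSRSKRSRSKRSSSSRSKRSRSKRSSSSRSKRS

Replace each of the 15 characters of RSKRSRSKRSRSKRS in place — RSK RS SSS RSK RS RSK RS SSS RSK RS RSK RS SSS RSK RS — and concatenate.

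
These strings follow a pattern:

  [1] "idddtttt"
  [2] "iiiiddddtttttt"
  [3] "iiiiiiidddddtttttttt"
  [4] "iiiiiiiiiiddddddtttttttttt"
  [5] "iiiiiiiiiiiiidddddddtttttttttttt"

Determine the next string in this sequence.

Reading off run lengths: i runs 1, 4, 7, 10, 13; d runs 3, 4, 5, 6, 7; t runs 4, 6, 8, 10, 12 — each is linear in n (n = 1, 2, …).
Setting n = 6 gives 16, 8, 14 characters in each block.

iiiiiiiiiiiiiiiiddddddddtttttttttttttt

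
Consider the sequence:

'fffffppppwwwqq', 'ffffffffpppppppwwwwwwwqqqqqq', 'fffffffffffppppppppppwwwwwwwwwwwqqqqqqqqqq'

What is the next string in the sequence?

Reading off run lengths: f runs 5, 8, 11; p runs 4, 7, 10; w runs 3, 7, 11; q runs 2, 6, 10 — each is linear in n (n = 1, 2, …).
At n = 4 the blocks have lengths 14, 13, 15, 14.

ffffffffffffffpppppppppppppwwwwwwwwwwwwwwwqqqqqqqqqqqqqq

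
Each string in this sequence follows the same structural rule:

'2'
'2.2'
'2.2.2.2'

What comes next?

s(k+1) = s(k)·.·s(k) — each term doubles the last with '.' between the halves.
So the next term is two copies of 2.2.2.2 with '.' between the halves.

2.2.2.2.2.2.2.2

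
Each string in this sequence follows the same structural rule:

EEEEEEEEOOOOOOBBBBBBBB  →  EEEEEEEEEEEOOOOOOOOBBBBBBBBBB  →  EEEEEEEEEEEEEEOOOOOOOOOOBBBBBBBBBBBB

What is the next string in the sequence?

Each string has the form E^{3n-1} O^{2n} B^{2n+2}, where the shown terms are n = 3, 4, 5.
For the next term, n = 6, so the run lengths are 17, 12, 14.

EEEEEEEEEEEEEEEEEOOOOOOOOOOOOBBBBBBBBBBBBBB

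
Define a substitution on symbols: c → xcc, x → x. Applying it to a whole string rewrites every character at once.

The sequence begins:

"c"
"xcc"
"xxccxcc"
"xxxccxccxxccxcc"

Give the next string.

Applying the rule to each of the 15 symbols of xxxccxccxxccxcc gives the pieces x x x xcc xcc x xcc xcc x x xcc xcc x xcc xcc, which concatenate to the answer.

xxxxccxccxxccxccxxxccxccxxccxcc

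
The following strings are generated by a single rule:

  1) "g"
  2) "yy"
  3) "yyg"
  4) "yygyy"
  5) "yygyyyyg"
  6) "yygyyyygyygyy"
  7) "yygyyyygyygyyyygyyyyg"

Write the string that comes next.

yygyyyygyygyyyygyyyygyygyyyygyygyy

From term 3 onward, concatenate the last term with the second-to-last: yy·g = yyg, yyg·yy = yygyy, …
The next term joins yygyyyygyygyyyygyyyyg and yygyyyygyygyy.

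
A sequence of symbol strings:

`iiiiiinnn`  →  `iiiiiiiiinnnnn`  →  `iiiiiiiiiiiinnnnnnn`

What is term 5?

The n-th term is 3n i's then 2n-1 n's, where the shown terms are n = 2, 3, 4.
For term 5, n = 6, so the run lengths are 18, 11.

iiiiiiiiiiiiiiiiiinnnnnnnnnnn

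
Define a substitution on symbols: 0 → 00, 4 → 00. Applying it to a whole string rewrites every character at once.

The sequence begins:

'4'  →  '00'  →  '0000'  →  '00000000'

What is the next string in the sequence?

0000000000000000

Rewriting each symbol of 00000000: 0→00, 0→00, 0→00, 0→00, 0→00, 0→00, 0→00, 0→00, which concatenates to 00 00 00 00 00 00 00 00.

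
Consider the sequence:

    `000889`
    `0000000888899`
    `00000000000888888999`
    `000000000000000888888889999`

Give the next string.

0000000000000000000888888888899999

The n-th term is 4n-1 0's then 2n 8's then n 9's (n = 1, 2, …).
Setting n = 5 gives 19, 10, 5 characters in each block.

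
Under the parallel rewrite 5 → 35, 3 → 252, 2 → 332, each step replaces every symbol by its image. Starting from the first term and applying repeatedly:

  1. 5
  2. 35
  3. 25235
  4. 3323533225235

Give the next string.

Replace each of the 13 characters of 3323533225235 in place — 252 252 332 252 35 252 252 332 332 35 332 252 35 — and concatenate.

252252332252352522523323323533225235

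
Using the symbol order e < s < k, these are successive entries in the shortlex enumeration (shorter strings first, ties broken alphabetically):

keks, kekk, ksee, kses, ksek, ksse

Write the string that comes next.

The successor of ksse increments the rightmost position that isn't already k and resets every position after it to e.

ksss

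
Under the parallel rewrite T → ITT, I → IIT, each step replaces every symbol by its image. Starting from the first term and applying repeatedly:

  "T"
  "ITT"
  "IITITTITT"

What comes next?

Rewriting each symbol of IITITTITT: I→IIT, I→IIT, T→ITT, I→IIT, T→ITT, T→ITT, I→IIT, T→ITT, T→ITT, which concatenates to IIT IIT ITT IIT ITT ITT IIT ITT ITT.

IITIITITTIITITTITTIITITTITT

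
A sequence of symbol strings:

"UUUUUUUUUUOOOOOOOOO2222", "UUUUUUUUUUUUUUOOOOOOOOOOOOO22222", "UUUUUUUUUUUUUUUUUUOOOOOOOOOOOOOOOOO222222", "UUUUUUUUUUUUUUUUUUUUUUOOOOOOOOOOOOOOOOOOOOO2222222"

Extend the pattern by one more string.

UUUUUUUUUUUUUUUUUUUUUUUUUUOOOOOOOOOOOOOOOOOOOOOOOOO22222222

Reading off run lengths: U runs 10, 14, 18, 22; O runs 9, 13, 17, 21; 2 runs 4, 5, 6, 7 — each is linear in n, where the shown terms are n = 2, 3, 4, 5.
At n = 6 the blocks have lengths 26, 25, 8.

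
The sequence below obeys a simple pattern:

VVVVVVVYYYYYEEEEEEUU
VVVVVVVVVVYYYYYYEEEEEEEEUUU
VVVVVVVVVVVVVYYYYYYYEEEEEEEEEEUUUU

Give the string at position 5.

VVVVVVVVVVVVVVVVVVVYYYYYYYYYEEEEEEEEEEEEEEUUUUUU

Each string has the form V^{3n+1} Y^{n+3} E^{2n+2} U^{n}, where the shown terms are n = 2, 3, 4.
At n = 6 the blocks have lengths 19, 9, 14, 6.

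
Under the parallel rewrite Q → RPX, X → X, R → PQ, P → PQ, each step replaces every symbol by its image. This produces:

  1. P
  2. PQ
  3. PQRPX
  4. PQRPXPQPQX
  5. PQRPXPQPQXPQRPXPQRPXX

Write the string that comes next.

PQRPXPQPQXPQRPXPQRPXXPQRPXPQPQXPQRPXPQPQXX

Replace each of the 21 characters of PQRPXPQPQXPQRPXPQRPXX in place — PQ RPX PQ PQ X PQ RPX PQ RPX X PQ RPX PQ PQ X PQ RPX PQ PQ X X — and concatenate.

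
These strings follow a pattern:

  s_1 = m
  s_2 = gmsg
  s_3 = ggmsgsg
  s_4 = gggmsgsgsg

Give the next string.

s(k+1) = g·s(k)·sg, so each term gains g as a prefix and sg as a suffix.
Applying this once more to gggmsgsgsg:

ggggmsgsgsgsg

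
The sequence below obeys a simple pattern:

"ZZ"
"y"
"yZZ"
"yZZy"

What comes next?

yZZyyZZ

This is a Fibonacci-style word recurrence s(k) = s(k−1)·s(k−2): e.g. y·ZZ = yZZ.
So term 5 is yZZy·yZZ.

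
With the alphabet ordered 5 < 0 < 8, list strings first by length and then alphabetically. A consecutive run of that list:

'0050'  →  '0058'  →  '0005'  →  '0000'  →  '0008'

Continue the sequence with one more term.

0085

The successor of 0008 increments the rightmost position that isn't already 8 and resets every position after it to 5.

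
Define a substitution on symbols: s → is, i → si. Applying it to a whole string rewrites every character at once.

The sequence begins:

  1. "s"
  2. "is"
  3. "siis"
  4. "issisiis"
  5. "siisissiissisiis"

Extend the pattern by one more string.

φ(siisissiissisiis) expands symbol-by-symbol to is si si is si is is si si is is si is si si is; joining the 16 pieces gives the next term.

issisiissiisissisiisissiissisiis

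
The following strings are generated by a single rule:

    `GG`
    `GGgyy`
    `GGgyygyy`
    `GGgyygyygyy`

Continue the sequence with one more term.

GGgyygyygyygyy

Each term is the previous one with gyy appended.
So the next term is GGgyygyygyy·gyy.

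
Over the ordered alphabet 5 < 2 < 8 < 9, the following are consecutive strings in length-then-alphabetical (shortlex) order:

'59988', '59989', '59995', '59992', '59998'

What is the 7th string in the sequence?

Advancing 2 positions from 59998 through 59998 → 59999 reaches term 7.

25555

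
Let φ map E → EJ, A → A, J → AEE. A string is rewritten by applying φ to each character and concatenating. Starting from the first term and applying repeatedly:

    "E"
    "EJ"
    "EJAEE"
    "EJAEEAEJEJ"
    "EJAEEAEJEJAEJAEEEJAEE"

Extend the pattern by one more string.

φ(EJAEEAEJEJAEJAEEEJAEE) expands symbol-by-symbol to EJ AEE A EJ EJ A EJ AEE EJ AEE A EJ AEE A EJ EJ EJ AEE A EJ EJ; joining the 21 pieces gives the next term.

EJAEEAEJEJAEJAEEEJAEEAEJAEEAEJEJEJAEEAEJEJ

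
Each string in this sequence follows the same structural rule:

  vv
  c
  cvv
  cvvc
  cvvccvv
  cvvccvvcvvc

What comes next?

cvvccvvcvvccvvccvv

From term 3 onward, concatenate the last term with the second-to-last: c·vv = cvv, cvv·c = cvvc, …
The next term joins cvvccvvcvvc and cvvccvv.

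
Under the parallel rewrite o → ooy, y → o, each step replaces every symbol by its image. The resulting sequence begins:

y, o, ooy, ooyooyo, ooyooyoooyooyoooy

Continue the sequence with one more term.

ooyooyoooyooyoooyooyooyoooyooyoooyooyooyo

φ(ooyooyoooyooyoooy) expands symbol-by-symbol to ooy ooy o ooy ooy o ooy ooy ooy o ooy ooy o ooy ooy ooy o; joining the 17 pieces gives the next term.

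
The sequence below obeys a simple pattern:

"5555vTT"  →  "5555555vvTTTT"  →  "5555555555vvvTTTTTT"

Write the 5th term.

5555555555555555vvvvvTTTTTTTTTT

Reading off run lengths: 5 runs 4, 7, 10; v runs 1, 2, 3; T runs 2, 4, 6 — each is linear in n (n = 1, 2, …).
At n = 5 the blocks have lengths 16, 5, 10.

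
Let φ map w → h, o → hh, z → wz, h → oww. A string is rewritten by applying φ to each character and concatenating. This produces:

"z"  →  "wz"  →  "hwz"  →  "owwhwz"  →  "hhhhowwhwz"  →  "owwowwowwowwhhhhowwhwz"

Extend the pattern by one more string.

Applying the rule to each of the 22 symbols of owwowwowwowwhhhhowwhwz gives the pieces hh h h hh h h hh h h hh h h oww oww oww oww hh h h oww h wz, which concatenate to the answer.

hhhhhhhhhhhhhhhhowwowwowwowwhhhhowwhwz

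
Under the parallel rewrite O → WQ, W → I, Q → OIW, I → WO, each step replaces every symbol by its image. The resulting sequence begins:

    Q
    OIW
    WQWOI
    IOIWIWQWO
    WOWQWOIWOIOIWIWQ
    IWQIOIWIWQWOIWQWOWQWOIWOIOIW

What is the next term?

WOIOIWWOWQWOIWOIOIWIWQWOIOIWIWQIOIWIWQWOIWQWOWQWOI

Applying the rule to each of the 28 symbols of IWQIOIWIWQWOIWQWOWQWOIWOIOIW gives the pieces WO I OIW WO WQ WO I WO I OIW I WQ WO I OIW I WQ I OIW I WQ WO I WQ WO WQ WO I, which concatenate to the answer.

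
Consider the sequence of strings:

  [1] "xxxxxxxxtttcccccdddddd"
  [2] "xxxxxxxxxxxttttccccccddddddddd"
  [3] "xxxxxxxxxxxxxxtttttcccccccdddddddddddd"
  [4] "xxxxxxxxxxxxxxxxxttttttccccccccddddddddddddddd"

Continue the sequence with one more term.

The n-th term is 3n+2 x's then n+1 t's then n+3 c's then 3n d's, where the shown terms are n = 2, 3, 4, 5.
For the next term, n = 6, so the run lengths are 20, 7, 9, 18.

xxxxxxxxxxxxxxxxxxxxtttttttcccccccccdddddddddddddddddd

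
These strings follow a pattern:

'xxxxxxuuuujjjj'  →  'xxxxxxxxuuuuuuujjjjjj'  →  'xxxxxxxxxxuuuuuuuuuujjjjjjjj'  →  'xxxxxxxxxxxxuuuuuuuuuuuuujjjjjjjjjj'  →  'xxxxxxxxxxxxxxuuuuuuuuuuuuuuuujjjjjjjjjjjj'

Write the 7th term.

xxxxxxxxxxxxxxxxxxuuuuuuuuuuuuuuuuuuuuuujjjjjjjjjjjjjjjj

Term n consists of 2n+2 x's, followed by 3n-2 u's, followed by 2n j's, where the shown terms are n = 2, 3, 4, 5, 6.
For term 7, n = 8, so the run lengths are 18, 22, 16.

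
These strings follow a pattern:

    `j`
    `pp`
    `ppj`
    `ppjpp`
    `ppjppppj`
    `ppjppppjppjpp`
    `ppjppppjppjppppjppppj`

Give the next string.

ppjppppjppjppppjppppjppjppppjppjpp

This is a Fibonacci-style word recurrence s(k) = s(k−1)·s(k−2): e.g. pp·j = ppj.
The next term joins ppjppppjppjppppjppppj and ppjppppjppjpp.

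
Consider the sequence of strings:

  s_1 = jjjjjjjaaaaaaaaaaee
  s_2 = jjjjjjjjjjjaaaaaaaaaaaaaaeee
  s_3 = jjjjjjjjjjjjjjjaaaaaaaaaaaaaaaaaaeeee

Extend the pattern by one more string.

The n-th term is 4n-1 j's then 4n+2 a's then n e's, where the shown terms are n = 2, 3, 4.
At n = 5 the blocks have lengths 19, 22, 5.

jjjjjjjjjjjjjjjjjjjaaaaaaaaaaaaaaaaaaaaaaeeeee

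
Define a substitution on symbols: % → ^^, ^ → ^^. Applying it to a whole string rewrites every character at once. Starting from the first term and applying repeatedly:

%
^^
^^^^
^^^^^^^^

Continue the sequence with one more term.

Apply φ to ^^^^^^^^ symbol by symbol: ^→^^, ^→^^, ^→^^, ^→^^, ^→^^, ^→^^, ^→^^, ^→^^; joined: ^^ ^^ ^^ ^^ ^^ ^^ ^^ ^^.

^^^^^^^^^^^^^^^^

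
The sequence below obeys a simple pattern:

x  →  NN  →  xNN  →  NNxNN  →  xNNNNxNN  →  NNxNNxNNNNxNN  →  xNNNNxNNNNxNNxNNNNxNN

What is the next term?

NNxNNxNNNNxNNxNNNNxNNNNxNNxNNNNxNN

From term 3 onward, concatenate the second-to-last term with the last: x·NN = xNN, NN·xNN = NNxNN, …
So term 8 is NNxNNxNNNNxNN·xNNNNxNNNNxNNxNNNNxNN.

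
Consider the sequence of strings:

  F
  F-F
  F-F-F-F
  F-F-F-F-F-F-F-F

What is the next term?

s(k+1) = s(k)·-·s(k) — each term doubles the last with '-' between the halves.
Doubling F-F-F-F-F-F-F-F with '-' between the halves:

F-F-F-F-F-F-F-F-F-F-F-F-F-F-F-F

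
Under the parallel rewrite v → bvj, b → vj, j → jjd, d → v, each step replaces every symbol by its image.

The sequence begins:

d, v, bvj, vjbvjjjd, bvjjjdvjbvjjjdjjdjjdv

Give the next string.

Applying the rule to each of the 21 symbols of bvjjjdvjbvjjjdjjdjjdv gives the pieces vj bvj jjd jjd jjd v bvj jjd vj bvj jjd jjd jjd v jjd jjd v jjd jjd v bvj, which concatenate to the answer.

vjbvjjjdjjdjjdvbvjjjdvjbvjjjdjjdjjdvjjdjjdvjjdjjdvbvj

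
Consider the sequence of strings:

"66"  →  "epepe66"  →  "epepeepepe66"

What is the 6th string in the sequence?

epepeepepeepepeepepeepepe66

Each term is the previous one with epepe prepended.
From epepeepepe66, 3 further steps: epepeepepe66 → epepeepepeepepe66 → epepeepepeepepeepepe66 → (answer).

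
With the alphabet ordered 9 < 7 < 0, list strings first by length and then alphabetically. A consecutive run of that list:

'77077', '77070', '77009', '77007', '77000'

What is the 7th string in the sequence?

70997

Continuing the enumeration 2 steps past 77000: 77000 → 70999 → (answer).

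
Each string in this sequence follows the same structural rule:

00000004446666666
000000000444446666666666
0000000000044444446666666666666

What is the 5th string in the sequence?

Reading off run lengths: 0 runs 7, 9, 11; 4 runs 3, 5, 7; 6 runs 7, 10, 13 — each is linear in n, where the shown terms are n = 2, 3, 4.
Setting n = 6 gives 15, 11, 19 characters in each block.

000000000000000444444444446666666666666666666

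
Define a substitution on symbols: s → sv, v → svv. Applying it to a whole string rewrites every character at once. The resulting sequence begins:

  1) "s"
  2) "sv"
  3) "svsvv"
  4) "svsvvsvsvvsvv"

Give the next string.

Replace each of the 13 characters of svsvvsvsvvsvv in place — sv svv sv svv svv sv svv sv svv svv sv svv svv — and concatenate.

svsvvsvsvvsvvsvsvvsvsvvsvvsvsvvsvv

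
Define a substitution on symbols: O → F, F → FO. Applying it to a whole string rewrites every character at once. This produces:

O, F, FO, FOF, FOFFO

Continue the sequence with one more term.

Rewriting each symbol of FOFFO: F→FO, O→F, F→FO, F→FO, O→F, which concatenates to FO F FO FO F.

FOFFOFOF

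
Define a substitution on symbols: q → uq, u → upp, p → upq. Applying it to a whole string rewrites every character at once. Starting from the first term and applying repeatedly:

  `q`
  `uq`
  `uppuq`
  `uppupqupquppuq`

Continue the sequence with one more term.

Rewriting the 14 symbols of uppupqupquppuq one by one yields upp upq upq upp upq uq upp upq uq upp upq upq upp uq; concatenated:

uppupqupquppupququppupququppupqupquppuq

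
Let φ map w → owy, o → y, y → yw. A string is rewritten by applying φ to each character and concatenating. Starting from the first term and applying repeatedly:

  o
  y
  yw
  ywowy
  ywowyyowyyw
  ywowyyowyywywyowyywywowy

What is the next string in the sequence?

ywowyyowyywywyowyywywowyywowyywyowyywywowyywowyyowyyw

φ(ywowyyowyywywyowyywywowy) expands symbol-by-symbol to yw owy y owy yw yw y owy yw yw owy yw owy yw y owy yw yw owy yw owy y owy yw; joining the 24 pieces gives the next term.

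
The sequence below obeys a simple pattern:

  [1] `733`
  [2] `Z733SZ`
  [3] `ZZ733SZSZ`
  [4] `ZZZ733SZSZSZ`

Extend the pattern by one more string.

ZZZZ733SZSZSZSZ

Every step adds Z to the front and SZ to the end of the previous string.
One more step from ZZZ733SZSZSZ gives the answer.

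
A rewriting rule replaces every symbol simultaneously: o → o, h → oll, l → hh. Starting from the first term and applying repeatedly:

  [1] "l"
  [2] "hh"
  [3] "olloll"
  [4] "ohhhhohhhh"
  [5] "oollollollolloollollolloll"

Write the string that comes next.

Rewriting the 26 symbols of oollollollolloollollolloll one by one yields o o hh hh o hh hh o hh hh o hh hh o o hh hh o hh hh o hh hh o hh hh; concatenated:

oohhhhohhhhohhhhohhhhoohhhhohhhhohhhhohhhh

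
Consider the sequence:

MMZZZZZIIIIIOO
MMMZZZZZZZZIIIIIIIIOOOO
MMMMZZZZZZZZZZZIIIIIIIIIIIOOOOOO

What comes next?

Term n consists of n M's, followed by 3n-1 Z's, followed by 3n-1 I's, followed by 2n-2 O's, where the shown terms are n = 2, 3, 4.
For the next term, n = 5, so the run lengths are 5, 14, 14, 8.

MMMMMZZZZZZZZZZZZZZIIIIIIIIIIIIIIOOOOOOOO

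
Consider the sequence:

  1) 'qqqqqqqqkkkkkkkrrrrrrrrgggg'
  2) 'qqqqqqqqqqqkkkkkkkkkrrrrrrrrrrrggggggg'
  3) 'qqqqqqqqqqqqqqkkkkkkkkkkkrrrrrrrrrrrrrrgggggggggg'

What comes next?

qqqqqqqqqqqqqqqqqkkkkkkkkkkkkkrrrrrrrrrrrrrrrrrggggggggggggg

Reading off run lengths: q runs 8, 11, 14; k runs 7, 9, 11; r runs 8, 11, 14; g runs 4, 7, 10 — each is linear in n, where the shown terms are n = 2, 3, 4.
For the next term, n = 5, so the run lengths are 17, 13, 17, 13.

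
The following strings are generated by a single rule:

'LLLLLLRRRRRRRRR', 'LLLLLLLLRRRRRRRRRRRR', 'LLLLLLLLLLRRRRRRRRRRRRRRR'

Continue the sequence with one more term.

Each string has the form L^{2n} R^{3n}, where the shown terms are n = 3, 4, 5.
At n = 6 the blocks have lengths 12, 18.

LLLLLLLLLLLLRRRRRRRRRRRRRRRRRR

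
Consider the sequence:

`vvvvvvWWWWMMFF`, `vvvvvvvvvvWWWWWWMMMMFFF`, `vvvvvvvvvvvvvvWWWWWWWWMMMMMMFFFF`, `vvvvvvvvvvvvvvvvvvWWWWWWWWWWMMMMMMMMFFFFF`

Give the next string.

Reading off run lengths: v runs 6, 10, 14, 18; W runs 4, 6, 8, 10; M runs 2, 4, 6, 8; F runs 2, 3, 4, 5 — each is linear in n, where the shown terms are n = 2, 3, 4, 5.
Setting n = 6 gives 22, 12, 10, 6 characters in each block.

vvvvvvvvvvvvvvvvvvvvvvWWWWWWWWWWWWMMMMMMMMMMFFFFFF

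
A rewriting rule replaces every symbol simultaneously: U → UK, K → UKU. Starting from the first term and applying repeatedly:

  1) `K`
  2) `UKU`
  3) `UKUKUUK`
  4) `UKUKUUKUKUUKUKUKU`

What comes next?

UKUKUUKUKUUKUKUKUUKUKUUKUKUKUUKUKUUKUKUUK

Replace each of the 17 characters of UKUKUUKUKUUKUKUKU in place — UK UKU UK UKU UK UK UKU UK UKU UK UK UKU UK UKU UK UKU UK — and concatenate.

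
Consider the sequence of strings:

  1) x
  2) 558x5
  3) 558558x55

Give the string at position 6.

s(k+1) = 558·s(k)·5, so each term gains 558 as a prefix and 5 as a suffix.
From 558558x55, 3 further steps: 558558x55 → 558558558x555 → 558558558558x5555 → (answer).

558558558558558x55555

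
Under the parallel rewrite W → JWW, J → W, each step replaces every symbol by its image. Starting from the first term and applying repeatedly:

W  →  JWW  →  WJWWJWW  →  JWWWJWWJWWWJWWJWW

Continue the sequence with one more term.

φ(JWWWJWWJWWWJWWJWW) expands symbol-by-symbol to W JWW JWW JWW W JWW JWW W JWW JWW JWW W JWW JWW W JWW JWW; joining the 17 pieces gives the next term.

WJWWJWWJWWWJWWJWWWJWWJWWJWWWJWWJWWWJWWJWW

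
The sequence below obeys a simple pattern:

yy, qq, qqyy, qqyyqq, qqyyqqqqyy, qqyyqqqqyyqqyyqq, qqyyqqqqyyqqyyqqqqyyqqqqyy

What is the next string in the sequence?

qqyyqqqqyyqqyyqqqqyyqqqqyyqqyyqqqqyyqqyyqq

Each term (from the third on) is the previous term followed by the one before it: term 3 = qq·yy = qqyy.
Continuing: qqyyqqqqyyqqyyqqqqyyqqqqyy · qqyyqqqqyyqqyyqq gives term 8.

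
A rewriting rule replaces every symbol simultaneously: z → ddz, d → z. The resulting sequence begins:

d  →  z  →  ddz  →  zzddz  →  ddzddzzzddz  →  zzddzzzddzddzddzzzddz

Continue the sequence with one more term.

Rewriting the 21 symbols of zzddzzzddzddzddzzzddz one by one yields ddz ddz z z ddz ddz ddz z z ddz z z ddz z z ddz ddz ddz z z ddz; concatenated:

ddzddzzzddzddzddzzzddzzzddzzzddzddzddzzzddz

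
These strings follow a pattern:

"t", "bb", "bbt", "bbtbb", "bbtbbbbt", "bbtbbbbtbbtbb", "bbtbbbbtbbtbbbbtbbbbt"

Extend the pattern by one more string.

Each term (from the third on) is the previous term followed by the one before it: term 3 = bb·t = bbt.
Continuing: bbtbbbbtbbtbbbbtbbbbt · bbtbbbbtbbtbb gives term 8.

bbtbbbbtbbtbbbbtbbbbtbbtbbbbtbbtbb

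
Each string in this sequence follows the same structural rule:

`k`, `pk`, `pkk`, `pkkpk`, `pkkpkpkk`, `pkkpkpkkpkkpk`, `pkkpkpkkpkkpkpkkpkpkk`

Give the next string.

pkkpkpkkpkkpkpkkpkpkkpkkpkpkkpkkpk

From term 3 onward, concatenate the last term with the second-to-last: pk·k = pkk, pkk·pk = pkkpk, …
The next term joins pkkpkpkkpkkpkpkkpkpkk and pkkpkpkkpkkpk.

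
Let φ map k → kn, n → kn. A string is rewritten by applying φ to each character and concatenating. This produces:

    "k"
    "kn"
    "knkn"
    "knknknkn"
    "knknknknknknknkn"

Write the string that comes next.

Applying the rule to each of the 16 symbols of knknknknknknknkn gives the pieces kn kn kn kn kn kn kn kn kn kn kn kn kn kn kn kn, which concatenate to the answer.

knknknknknknknknknknknknknknknkn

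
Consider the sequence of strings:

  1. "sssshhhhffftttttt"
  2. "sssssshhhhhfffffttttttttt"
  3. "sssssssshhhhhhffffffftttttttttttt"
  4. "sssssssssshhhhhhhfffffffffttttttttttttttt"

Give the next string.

sssssssssssshhhhhhhhffffffffffftttttttttttttttttt

The n-th term is 2n s's then n+2 h's then 2n-1 f's then 3n t's, where the shown terms are n = 2, 3, 4, 5.
Setting n = 6 gives 12, 8, 11, 18 characters in each block.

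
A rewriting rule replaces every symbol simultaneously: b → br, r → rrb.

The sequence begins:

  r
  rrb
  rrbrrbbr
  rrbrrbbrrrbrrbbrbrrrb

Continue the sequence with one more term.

Rewriting the 21 symbols of rrbrrbbrrrbrrbbrbrrrb one by one yields rrb rrb br rrb rrb br br rrb rrb rrb br rrb rrb br br rrb br rrb rrb rrb br; concatenated:

rrbrrbbrrrbrrbbrbrrrbrrbrrbbrrrbrrbbrbrrrbbrrrbrrbrrbbr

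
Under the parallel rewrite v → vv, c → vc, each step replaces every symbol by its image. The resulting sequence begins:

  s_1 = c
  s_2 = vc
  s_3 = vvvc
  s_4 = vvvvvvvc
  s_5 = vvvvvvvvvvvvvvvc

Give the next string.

Rewriting the 16 symbols of vvvvvvvvvvvvvvvc one by one yields vv vv vv vv vv vv vv vv vv vv vv vv vv vv vv vc; concatenated:

vvvvvvvvvvvvvvvvvvvvvvvvvvvvvvvc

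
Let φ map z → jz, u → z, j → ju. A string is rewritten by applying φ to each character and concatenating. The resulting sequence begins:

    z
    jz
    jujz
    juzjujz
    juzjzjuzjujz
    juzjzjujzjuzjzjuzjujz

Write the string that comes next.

Replace each of the 21 characters of juzjzjujzjuzjzjuzjujz in place — ju z jz ju jz ju z ju jz ju z jz ju jz ju z jz ju z ju jz — and concatenate.

juzjzjujzjuzjujzjuzjzjujzjuzjzjuzjujz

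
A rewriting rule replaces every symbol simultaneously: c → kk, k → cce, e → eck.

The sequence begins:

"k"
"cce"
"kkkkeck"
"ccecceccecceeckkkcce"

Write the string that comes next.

kkkkeckkkkkeckkkkkeckkkkkeckeckkkccecceccekkkkeck

Applying the rule to each of the 20 symbols of ccecceccecceeckkkcce gives the pieces kk kk eck kk kk eck kk kk eck kk kk eck eck kk cce cce cce kk kk eck, which concatenate to the answer.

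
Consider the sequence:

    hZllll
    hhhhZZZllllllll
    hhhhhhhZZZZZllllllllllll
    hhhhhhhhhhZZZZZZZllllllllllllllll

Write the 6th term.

Reading off run lengths: h runs 1, 4, 7, 10; Z runs 1, 3, 5, 7; l runs 4, 8, 12, 16 — each is linear in n (n = 1, 2, …).
At n = 6 the blocks have lengths 16, 11, 24.

hhhhhhhhhhhhhhhhZZZZZZZZZZZllllllllllllllllllllllll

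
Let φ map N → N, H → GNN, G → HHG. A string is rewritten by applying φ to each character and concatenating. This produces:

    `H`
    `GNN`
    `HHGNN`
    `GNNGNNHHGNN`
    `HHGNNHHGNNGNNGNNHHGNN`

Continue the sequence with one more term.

GNNGNNHHGNNGNNGNNHHGNNHHGNNHHGNNGNNGNNHHGNN

Replace each of the 21 characters of HHGNNHHGNNGNNGNNHHGNN in place — GNN GNN HHG N N GNN GNN HHG N N HHG N N HHG N N GNN GNN HHG N N — and concatenate.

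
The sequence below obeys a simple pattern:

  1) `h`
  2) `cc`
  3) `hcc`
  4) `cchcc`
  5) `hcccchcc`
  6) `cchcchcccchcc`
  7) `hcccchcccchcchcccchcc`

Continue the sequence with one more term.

cchcchcccchcchcccchcccchcchcccchcc

Each term (from the third on) is the two preceding terms concatenated in order: term 3 = h·cc = hcc.
The next term joins cchcchcccchcc and hcccchcccchcchcccchcc.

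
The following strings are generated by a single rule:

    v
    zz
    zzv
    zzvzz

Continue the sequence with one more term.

zzvzzzzv

This is a Fibonacci-style word recurrence s(k) = s(k−1)·s(k−2): e.g. zz·v = zzv.
So term 5 is zzvzz·zzv.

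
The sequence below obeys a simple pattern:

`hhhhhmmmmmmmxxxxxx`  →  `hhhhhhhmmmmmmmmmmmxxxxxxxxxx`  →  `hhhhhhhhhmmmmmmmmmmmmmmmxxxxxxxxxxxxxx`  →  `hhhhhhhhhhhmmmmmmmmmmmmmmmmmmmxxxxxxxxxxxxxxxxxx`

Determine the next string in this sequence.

hhhhhhhhhhhhhmmmmmmmmmmmmmmmmmmmmmmmxxxxxxxxxxxxxxxxxxxxxx

The n-th term is 2n+1 h's then 4n-1 m's then 4n-2 x's, where the shown terms are n = 2, 3, 4, 5.
At n = 6 the blocks have lengths 13, 23, 22.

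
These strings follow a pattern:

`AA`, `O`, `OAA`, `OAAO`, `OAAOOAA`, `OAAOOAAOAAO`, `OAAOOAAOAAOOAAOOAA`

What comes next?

OAAOOAAOAAOOAAOOAAOAAOOAAOAAO

Each term (from the third on) is the previous term followed by the one before it: term 3 = O·AA = OAA.
Continuing: OAAOOAAOAAOOAAOOAA · OAAOOAAOAAO gives term 8.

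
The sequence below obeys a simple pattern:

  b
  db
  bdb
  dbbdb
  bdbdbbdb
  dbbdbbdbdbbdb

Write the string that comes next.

bdbdbbdbdbbdbbdbdbbdb

Each term (from the third on) is the two preceding terms concatenated in order: term 3 = b·db = bdb.
Continuing: bdbdbbdb · dbbdbbdbdbbdb gives term 7.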